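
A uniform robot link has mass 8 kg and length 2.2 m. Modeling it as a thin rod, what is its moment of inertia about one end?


I = (1/3) * m * L^2
= (1/3) * 8 * 2.2^2
= 0.333333 * 8 * 4.84
= 12.9067 kg*m^2


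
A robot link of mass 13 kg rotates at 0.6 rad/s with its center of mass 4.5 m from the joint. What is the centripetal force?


F = m * omega^2 * r
= 13 * 0.6^2 * 4.5
= 13 * 0.36 * 4.5
= 21.06 N


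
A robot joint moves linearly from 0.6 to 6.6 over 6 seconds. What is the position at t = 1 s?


s = t/T = 1/6 = 0.1667
p(t) = p0 + (pf-p0)*s
= 0.6 + (6.6 - 0.6) * 0.1667
= 1.6


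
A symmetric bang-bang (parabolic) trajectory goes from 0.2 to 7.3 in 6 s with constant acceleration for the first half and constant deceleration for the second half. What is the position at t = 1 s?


Symmetric rest-to-rest: each phase covers (pf-p0)/2 in time T/2. 0.5*a*(T/2)^2 = (pf-p0)/2 => a = 4*(pf-p0)/T^2
a = 4*(7.3-0.2)/6^2 = 0.7889
t = 1 is in the acceleration phase (t <= T/2).
p = p0 + 0.5*a*t^2 = 0.2 + 0.5*0.7889*1^2
= 0.5944


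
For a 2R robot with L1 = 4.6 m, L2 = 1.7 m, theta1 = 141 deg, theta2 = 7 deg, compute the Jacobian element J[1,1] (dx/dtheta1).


J[1,1] = -L1*sin(t1) - L2*sin(t1+t2)
= -4.6*sin(141) - 1.7*sin(148)
= -3.7957


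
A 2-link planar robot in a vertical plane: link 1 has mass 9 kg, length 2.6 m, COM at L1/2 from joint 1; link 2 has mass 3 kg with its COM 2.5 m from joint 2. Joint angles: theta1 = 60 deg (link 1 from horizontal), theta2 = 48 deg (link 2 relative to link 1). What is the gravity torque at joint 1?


Horizontal distance from joint 1 to link-1 COM:
  x_c1 = (L1/2)*cos(t1) = 1.3 * 0.5 = 0.65 m
Horizontal distance from joint 1 to link-2 COM:
  x_c2 = L1*cos(t1) + Lc2*cos(t1+t2)
       = 2.6*0.5 + 2.5*-0.309 = 0.5275 m
tau1 = m1*g*x_c1 + m2*g*x_c2
     = 9*9.81*0.65 + 3*9.81*0.5275
     = 57.3885 + 15.5231
     = 72.9116 Nm


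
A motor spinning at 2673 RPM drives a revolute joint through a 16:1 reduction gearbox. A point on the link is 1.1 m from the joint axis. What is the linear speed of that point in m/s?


omega_motor = 2673 * 2*pi/60 = 279.9159 rad/s
omega_joint = omega_motor / 16 = 17.4947 rad/s
v = omega_joint * r = 17.4947 * 1.1
= 19.2442 m/s


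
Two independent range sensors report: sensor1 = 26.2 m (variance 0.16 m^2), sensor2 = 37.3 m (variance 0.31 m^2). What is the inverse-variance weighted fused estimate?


w1 = (1/var1) / (1/var1 + 1/var2)
   = 6.25 / (6.25 + 3.2258) = 0.6596
w2 = 1 - w1 = 0.3404
fused = w1*s1 + w2*s2 = 17.2809 + 12.6979
= 29.9787 m


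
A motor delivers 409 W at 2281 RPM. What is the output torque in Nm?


omega = 2281 * 2*pi/60 = 238.8658 rad/s
tau = P / omega = 409 / 238.8658
= 1.7123 Nm


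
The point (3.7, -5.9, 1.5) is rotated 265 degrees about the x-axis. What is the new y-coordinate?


Rotation about x-axis: y' = y*cos(theta) - z*sin(theta)
= -5.9 * -0.0872 - 1.5 * -0.9962
= 2.0085


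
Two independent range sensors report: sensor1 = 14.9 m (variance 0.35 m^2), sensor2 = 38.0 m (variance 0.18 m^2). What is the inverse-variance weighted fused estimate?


w1 = (1/var1) / (1/var1 + 1/var2)
   = 2.8571 / (2.8571 + 5.5556) = 0.3396
w2 = 1 - w1 = 0.6604
fused = w1*s1 + w2*s2 = 5.0604 + 25.0943
= 30.1547 m


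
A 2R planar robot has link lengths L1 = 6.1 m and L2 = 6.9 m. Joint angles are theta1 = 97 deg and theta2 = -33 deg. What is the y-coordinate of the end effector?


Convert angles to radians: theta1 = 1.693, theta2 = -0.576
y = L1*sin(theta1) + L2*sin(theta1+theta2)
y = 6.0545 + 6.2017
y = 12.2562


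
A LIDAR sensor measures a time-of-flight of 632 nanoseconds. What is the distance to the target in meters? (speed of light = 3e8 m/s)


tof = 632 ns = 6.32e-07 s
dist = c * tof / 2
= 3e8 * 6.32e-07 / 2
= 94.8 m


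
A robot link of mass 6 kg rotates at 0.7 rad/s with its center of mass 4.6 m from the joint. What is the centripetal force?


F = m * omega^2 * r
= 6 * 0.7^2 * 4.6
= 6 * 0.49 * 4.6
= 13.524 N


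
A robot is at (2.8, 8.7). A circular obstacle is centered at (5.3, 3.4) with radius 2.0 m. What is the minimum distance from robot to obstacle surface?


center_dist = sqrt((2.8-5.3)^2 + (8.7-3.4)^2)
= sqrt(6.25 + 28.09)
= 5.86
min_dist = center_dist - radius = 5.86 - 2.0 = 3.86 m


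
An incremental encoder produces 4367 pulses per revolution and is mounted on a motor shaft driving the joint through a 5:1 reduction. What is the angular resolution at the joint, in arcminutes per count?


counts per rev = 4367
effective counts at joint = 4367 * 5 = 21835
resolution = 360*60 / 21835
= 0.9892 arcmin/count


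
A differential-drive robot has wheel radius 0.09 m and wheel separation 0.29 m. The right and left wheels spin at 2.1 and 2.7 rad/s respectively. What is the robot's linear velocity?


vR = r*wR = 0.09*2.1 = 0.189 m/s
vL = r*wL = 0.09*2.7 = 0.243 m/s
v = (vR+vL)/2 = 0.216 m/s
omega = (vR-vL)/L = -0.1862 rad/s
linear velocity = 0.216 m/s


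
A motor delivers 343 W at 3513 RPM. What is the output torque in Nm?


omega = 3513 * 2*pi/60 = 367.8805 rad/s
tau = P / omega = 343 / 367.8805
= 0.9324 Nm


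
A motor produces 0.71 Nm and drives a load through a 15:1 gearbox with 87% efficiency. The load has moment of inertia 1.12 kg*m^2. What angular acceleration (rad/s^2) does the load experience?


tau_out = tau_motor * N * eta
= 0.71 * 15 * 0.87 = 9.2655 Nm
alpha = tau_out / I = 9.2655 / 1.12
= 8.2728 rad/s^2


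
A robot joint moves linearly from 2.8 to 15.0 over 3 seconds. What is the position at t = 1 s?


s = t/T = 1/3 = 0.3333
p(t) = p0 + (pf-p0)*s
= 2.8 + (15.0 - 2.8) * 0.3333
= 6.8667


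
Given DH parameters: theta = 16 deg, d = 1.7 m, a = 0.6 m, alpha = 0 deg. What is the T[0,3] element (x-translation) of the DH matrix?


T[0,3] = a * cos(theta)
= 0.6 * cos(16 deg)
= 0.6 * 0.9613
= 0.5768


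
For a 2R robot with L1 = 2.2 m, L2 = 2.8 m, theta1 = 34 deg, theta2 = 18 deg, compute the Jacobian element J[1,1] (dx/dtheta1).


J[1,1] = -L1*sin(t1) - L2*sin(t1+t2)
= -2.2*sin(34) - 2.8*sin(52)
= -3.4367


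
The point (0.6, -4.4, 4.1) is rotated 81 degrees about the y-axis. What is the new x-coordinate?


Rotation about y-axis: x' = x*cos(theta) + z*sin(theta)
= 0.6 * 0.1564 + 4.1 * 0.9877
= 4.1434


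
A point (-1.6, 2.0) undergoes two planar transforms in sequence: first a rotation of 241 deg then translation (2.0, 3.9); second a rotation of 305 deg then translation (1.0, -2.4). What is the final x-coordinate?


After transform 1:
x1 = cos(241)*-1.6 - sin(241)*2.0 + 2.0 = 4.5249
y1 = sin(241)*-1.6 + cos(241)*2.0 + 3.9 = 4.3298
After transform 2:
x2 = cos(305)*4.5249 - sin(305)*4.3298 + 1.0
= 7.1421


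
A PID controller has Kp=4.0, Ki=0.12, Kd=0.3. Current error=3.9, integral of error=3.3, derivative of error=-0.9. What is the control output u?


u = Kp*e + Ki*int(e) + Kd*de/dt
= 4.0*3.9 + 0.12*3.3 + 0.3*(-0.9)
= 15.6 + 0.396 + -0.27
= 15.726


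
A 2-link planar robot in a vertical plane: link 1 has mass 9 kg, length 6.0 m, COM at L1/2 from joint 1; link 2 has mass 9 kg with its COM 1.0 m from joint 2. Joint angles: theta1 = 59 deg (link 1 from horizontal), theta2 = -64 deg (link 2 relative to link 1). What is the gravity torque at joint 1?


Horizontal distance from joint 1 to link-1 COM:
  x_c1 = (L1/2)*cos(t1) = 3.0 * 0.515 = 1.5451 m
Horizontal distance from joint 1 to link-2 COM:
  x_c2 = L1*cos(t1) + Lc2*cos(t1+t2)
       = 6.0*0.515 + 1.0*0.9962 = 4.0864 m
tau1 = m1*g*x_c1 + m2*g*x_c2
     = 9*9.81*1.5451 + 9*9.81*4.0864
     = 136.4181 + 360.7903
     = 497.2084 Nm


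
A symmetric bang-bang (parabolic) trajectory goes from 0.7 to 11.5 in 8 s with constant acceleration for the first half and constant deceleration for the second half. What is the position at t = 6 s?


Symmetric rest-to-rest: each phase covers (pf-p0)/2 in time T/2. 0.5*a*(T/2)^2 = (pf-p0)/2 => a = 4*(pf-p0)/T^2
a = 4*(11.5-0.7)/8^2 = 0.675
t = 6 is in the deceleration phase (t > T/2).
p = pf - 0.5*a*(T-t)^2 = 11.5 - 0.5*0.675*2^2
= 10.15


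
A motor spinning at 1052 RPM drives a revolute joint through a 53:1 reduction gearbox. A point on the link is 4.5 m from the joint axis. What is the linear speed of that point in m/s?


omega_motor = 1052 * 2*pi/60 = 110.1652 rad/s
omega_joint = omega_motor / 53 = 2.0786 rad/s
v = omega_joint * r = 2.0786 * 4.5
= 9.3536 m/s


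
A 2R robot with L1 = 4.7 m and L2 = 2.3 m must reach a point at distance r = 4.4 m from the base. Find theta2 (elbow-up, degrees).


cos(theta2) = (r^2 - L1^2 - L2^2) / (2*L1*L2)
cos(theta2) = (19.36 - 22.09 - 5.29) / 21.62
cos(theta2) = -0.370953
theta2 = 111.7744 degrees


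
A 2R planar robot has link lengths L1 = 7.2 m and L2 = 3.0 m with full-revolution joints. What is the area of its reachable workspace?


r_max = L1 + L2 = 10.2 m
r_min = |L1 - L2| = 4.2 m
Area = pi*(r_max^2 - r_min^2)
= pi*(104.04 - 17.64)
= pi * 86.4
= 271.4336 m^2


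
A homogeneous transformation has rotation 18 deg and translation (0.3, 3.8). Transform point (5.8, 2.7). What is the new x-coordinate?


x' = cos(theta)*px - sin(theta)*py + tx
= 0.9511*5.8 - 0.309*2.7 + 0.3
= 4.9818


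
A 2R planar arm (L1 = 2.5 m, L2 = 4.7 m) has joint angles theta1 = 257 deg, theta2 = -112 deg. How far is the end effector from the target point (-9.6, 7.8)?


End effector via forward kinematics:
x = L1*cos(t1) + L2*cos(t1+t2) = -4.4124
y = L1*sin(t1) + L2*sin(t1+t2) = 0.2599
Distance to target:
d = sqrt((-9.6 - -4.4124)^2 + (7.8 - 0.2599)^2)
= sqrt(26.9113 + 56.8533)
= 9.1523 m


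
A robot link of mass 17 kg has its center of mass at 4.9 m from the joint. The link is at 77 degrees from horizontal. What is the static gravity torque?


tau = m*g*L*cos(angle)
= 17 * 9.81 * 4.9 * cos(77 deg)
= 17 * 9.81 * 4.9 * 0.225
= 183.8239 Nm


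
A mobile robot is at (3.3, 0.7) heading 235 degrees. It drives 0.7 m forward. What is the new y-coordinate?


y_new = y0 + d*sin(theta)
= 0.7 + 0.7*sin(235)
= 0.7 + -0.5734
= 0.1266


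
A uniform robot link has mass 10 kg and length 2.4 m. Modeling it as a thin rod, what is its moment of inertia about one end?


I = (1/3) * m * L^2
= (1/3) * 10 * 2.4^2
= 0.333333 * 10 * 5.76
= 19.2 kg*m^2


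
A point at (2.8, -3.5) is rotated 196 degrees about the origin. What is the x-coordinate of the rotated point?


x' = x*cos(theta) - y*sin(theta)
cos(196 deg) = -0.9613, sin(196 deg) = -0.2756
x' = 2.8 * -0.9613 - -3.5 * -0.2756
= -2.6915 - 0.9647
= -3.6563


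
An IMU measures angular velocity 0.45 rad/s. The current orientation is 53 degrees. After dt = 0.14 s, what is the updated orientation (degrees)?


delta_theta = w * dt = 0.45 * 0.14 = 0.063 rad
= 3.6096 deg
theta_new = 53 + 3.6096 = 56.6096 deg


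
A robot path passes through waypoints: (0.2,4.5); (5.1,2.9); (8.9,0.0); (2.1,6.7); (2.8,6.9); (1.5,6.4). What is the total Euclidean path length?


Segment lengths:
  seg1 = sqrt((4.9)^2 + (-1.6)^2) = 5.1546
  seg2 = sqrt((3.8)^2 + (-2.9)^2) = 4.7802
  seg3 = sqrt((-6.8)^2 + (6.7)^2) = 9.5462
  seg4 = sqrt((0.7)^2 + (0.2)^2) = 0.728
  seg5 = sqrt((-1.3)^2 + (-0.5)^2) = 1.3928
Total = 21.6018


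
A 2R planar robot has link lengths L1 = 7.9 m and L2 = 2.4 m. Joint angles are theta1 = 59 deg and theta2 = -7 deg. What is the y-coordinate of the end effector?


Convert angles to radians: theta1 = 1.0297, theta2 = -0.1222
y = L1*sin(theta1) + L2*sin(theta1+theta2)
y = 6.7716 + 1.8912
y = 8.6628


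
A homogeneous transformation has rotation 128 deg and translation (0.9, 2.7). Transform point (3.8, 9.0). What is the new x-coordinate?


x' = cos(theta)*px - sin(theta)*py + tx
= -0.6157*3.8 - 0.788*9.0 + 0.9
= -8.5316


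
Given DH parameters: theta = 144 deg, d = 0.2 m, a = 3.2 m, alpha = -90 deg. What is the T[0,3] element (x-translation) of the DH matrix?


T[0,3] = a * cos(theta)
= 3.2 * cos(144 deg)
= 3.2 * -0.809
= -2.5889


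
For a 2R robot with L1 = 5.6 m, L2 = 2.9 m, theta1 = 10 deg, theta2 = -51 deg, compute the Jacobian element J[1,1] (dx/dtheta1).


J[1,1] = -L1*sin(t1) - L2*sin(t1+t2)
= -5.6*sin(10) - 2.9*sin(-41)
= 0.9301


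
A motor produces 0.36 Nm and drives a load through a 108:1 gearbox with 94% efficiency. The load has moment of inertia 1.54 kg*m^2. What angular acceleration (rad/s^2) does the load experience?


tau_out = tau_motor * N * eta
= 0.36 * 108 * 0.94 = 36.5472 Nm
alpha = tau_out / I = 36.5472 / 1.54
= 23.7319 rad/s^2


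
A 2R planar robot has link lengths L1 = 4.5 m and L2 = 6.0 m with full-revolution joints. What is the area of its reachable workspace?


r_max = L1 + L2 = 10.5 m
r_min = |L1 - L2| = 1.5 m
Area = pi*(r_max^2 - r_min^2)
= pi*(110.25 - 2.25)
= pi * 108.0
= 339.292 m^2


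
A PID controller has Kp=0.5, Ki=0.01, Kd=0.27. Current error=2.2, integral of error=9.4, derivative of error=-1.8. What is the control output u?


u = Kp*e + Ki*int(e) + Kd*de/dt
= 0.5*2.2 + 0.01*9.4 + 0.27*(-1.8)
= 1.1 + 0.094 + -0.486
= 0.708


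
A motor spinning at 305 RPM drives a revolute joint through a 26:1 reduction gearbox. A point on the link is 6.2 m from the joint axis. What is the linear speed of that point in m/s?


omega_motor = 305 * 2*pi/60 = 31.9395 rad/s
omega_joint = omega_motor / 26 = 1.2284 rad/s
v = omega_joint * r = 1.2284 * 6.2
= 7.6163 m/s


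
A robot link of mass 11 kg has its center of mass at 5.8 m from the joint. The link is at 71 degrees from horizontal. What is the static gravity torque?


tau = m*g*L*cos(angle)
= 11 * 9.81 * 5.8 * cos(71 deg)
= 11 * 9.81 * 5.8 * 0.3256
= 203.7659 Nm


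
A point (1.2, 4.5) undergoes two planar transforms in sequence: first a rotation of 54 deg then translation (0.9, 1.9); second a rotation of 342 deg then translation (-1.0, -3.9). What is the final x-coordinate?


After transform 1:
x1 = cos(54)*1.2 - sin(54)*4.5 + 0.9 = -2.0352
y1 = sin(54)*1.2 + cos(54)*4.5 + 1.9 = 5.5159
After transform 2:
x2 = cos(342)*-2.0352 - sin(342)*5.5159 + -1.0
= -1.2311


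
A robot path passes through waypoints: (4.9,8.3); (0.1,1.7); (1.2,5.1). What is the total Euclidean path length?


Segment lengths:
  seg1 = sqrt((-4.8)^2 + (-6.6)^2) = 8.1609
  seg2 = sqrt((1.1)^2 + (3.4)^2) = 3.5735
Total = 11.7344


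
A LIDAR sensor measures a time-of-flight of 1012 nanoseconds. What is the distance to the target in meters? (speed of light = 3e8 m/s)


tof = 1012 ns = 1.012e-06 s
dist = c * tof / 2
= 3e8 * 1.012e-06 / 2
= 151.8 m


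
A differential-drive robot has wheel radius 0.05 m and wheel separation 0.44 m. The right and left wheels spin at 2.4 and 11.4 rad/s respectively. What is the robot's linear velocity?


vR = r*wR = 0.05*2.4 = 0.12 m/s
vL = r*wL = 0.05*11.4 = 0.57 m/s
v = (vR+vL)/2 = 0.345 m/s
omega = (vR-vL)/L = -1.0227 rad/s
linear velocity = 0.345 m/s


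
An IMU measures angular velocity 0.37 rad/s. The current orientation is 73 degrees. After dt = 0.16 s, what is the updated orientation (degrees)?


delta_theta = w * dt = 0.37 * 0.16 = 0.0592 rad
= 3.3919 deg
theta_new = 73 + 3.3919 = 76.3919 deg


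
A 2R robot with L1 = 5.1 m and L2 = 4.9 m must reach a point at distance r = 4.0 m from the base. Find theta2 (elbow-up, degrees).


cos(theta2) = (r^2 - L1^2 - L2^2) / (2*L1*L2)
cos(theta2) = (16.0 - 26.01 - 24.01) / 49.98
cos(theta2) = -0.680672
theta2 = 132.8962 degrees


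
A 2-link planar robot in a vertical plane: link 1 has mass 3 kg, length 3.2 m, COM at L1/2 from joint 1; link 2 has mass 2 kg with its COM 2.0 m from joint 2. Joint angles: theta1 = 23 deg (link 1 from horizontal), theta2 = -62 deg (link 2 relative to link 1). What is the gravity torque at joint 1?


Horizontal distance from joint 1 to link-1 COM:
  x_c1 = (L1/2)*cos(t1) = 1.6 * 0.9205 = 1.4728 m
Horizontal distance from joint 1 to link-2 COM:
  x_c2 = L1*cos(t1) + Lc2*cos(t1+t2)
       = 3.2*0.9205 + 2.0*0.7771 = 4.4999 m
tau1 = m1*g*x_c1 + m2*g*x_c2
     = 3*9.81*1.4728 + 2*9.81*4.4999
     = 43.3447 + 88.2882
     = 131.6329 Nm


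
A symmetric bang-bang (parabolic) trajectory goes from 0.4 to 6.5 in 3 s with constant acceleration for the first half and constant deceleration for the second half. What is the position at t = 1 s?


Symmetric rest-to-rest: each phase covers (pf-p0)/2 in time T/2. 0.5*a*(T/2)^2 = (pf-p0)/2 => a = 4*(pf-p0)/T^2
a = 4*(6.5-0.4)/3^2 = 2.7111
t = 1 is in the acceleration phase (t <= T/2).
p = p0 + 0.5*a*t^2 = 0.4 + 0.5*2.7111*1^2
= 1.7556


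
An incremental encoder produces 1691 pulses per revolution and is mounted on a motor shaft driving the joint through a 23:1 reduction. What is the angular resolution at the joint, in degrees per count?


counts per rev = 1691
effective counts at joint = 1691 * 23 = 38893
resolution = 360 / 38893
= 0.0093 deg/count


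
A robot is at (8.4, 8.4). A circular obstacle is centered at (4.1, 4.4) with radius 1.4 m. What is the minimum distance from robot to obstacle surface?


center_dist = sqrt((8.4-4.1)^2 + (8.4-4.4)^2)
= sqrt(18.49 + 16.0)
= 5.8728
min_dist = center_dist - radius = 5.8728 - 1.4 = 4.4728 m


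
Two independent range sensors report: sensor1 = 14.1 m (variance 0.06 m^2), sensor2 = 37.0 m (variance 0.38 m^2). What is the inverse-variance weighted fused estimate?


w1 = (1/var1) / (1/var1 + 1/var2)
   = 16.6667 / (16.6667 + 2.6316) = 0.8636
w2 = 1 - w1 = 0.1364
fused = w1*s1 + w2*s2 = 12.1773 + 5.0455
= 17.2227 m


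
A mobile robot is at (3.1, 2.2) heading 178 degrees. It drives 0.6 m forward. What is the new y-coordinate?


y_new = y0 + d*sin(theta)
= 2.2 + 0.6*sin(178)
= 2.2 + 0.0209
= 2.2209


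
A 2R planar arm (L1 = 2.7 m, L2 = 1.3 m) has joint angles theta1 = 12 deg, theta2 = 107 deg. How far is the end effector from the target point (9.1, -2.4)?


End effector via forward kinematics:
x = L1*cos(t1) + L2*cos(t1+t2) = 2.0107
y = L1*sin(t1) + L2*sin(t1+t2) = 1.6984
Distance to target:
d = sqrt((9.1 - 2.0107)^2 + (-2.4 - 1.6984)^2)
= sqrt(50.2575 + 16.7966)
= 8.1887 m


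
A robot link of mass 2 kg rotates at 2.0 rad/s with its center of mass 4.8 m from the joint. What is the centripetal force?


F = m * omega^2 * r
= 2 * 2.0^2 * 4.8
= 2 * 4.0 * 4.8
= 38.4 N


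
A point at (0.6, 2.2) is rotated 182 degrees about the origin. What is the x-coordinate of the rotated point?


x' = x*cos(theta) - y*sin(theta)
cos(182 deg) = -0.9994, sin(182 deg) = -0.0349
x' = 0.6 * -0.9994 - 2.2 * -0.0349
= -0.5996 - -0.0768
= -0.5229


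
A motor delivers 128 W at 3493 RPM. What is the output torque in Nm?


omega = 3493 * 2*pi/60 = 365.7861 rad/s
tau = P / omega = 128 / 365.7861
= 0.3499 Nm


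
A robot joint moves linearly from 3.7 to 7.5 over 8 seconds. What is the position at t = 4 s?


s = t/T = 4/8 = 0.5
p(t) = p0 + (pf-p0)*s
= 3.7 + (7.5 - 3.7) * 0.5
= 5.6


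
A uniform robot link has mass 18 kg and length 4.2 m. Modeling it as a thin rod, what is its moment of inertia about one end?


I = (1/3) * m * L^2
= (1/3) * 18 * 4.2^2
= 0.333333 * 18 * 17.64
= 105.84 kg*m^2


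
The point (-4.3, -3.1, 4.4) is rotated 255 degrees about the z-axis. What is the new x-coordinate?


Rotation about z-axis: x' = x*cos(theta) - y*sin(theta)
= -4.3 * -0.2588 - -3.1 * -0.9659
= -1.8814


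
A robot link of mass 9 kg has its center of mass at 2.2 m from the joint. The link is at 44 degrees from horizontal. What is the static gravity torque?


tau = m*g*L*cos(angle)
= 9 * 9.81 * 2.2 * cos(44 deg)
= 9 * 9.81 * 2.2 * 0.7193
= 139.7231 Nm


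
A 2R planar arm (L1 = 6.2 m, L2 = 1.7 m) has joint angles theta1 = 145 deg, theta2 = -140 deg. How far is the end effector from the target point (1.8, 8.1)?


End effector via forward kinematics:
x = L1*cos(t1) + L2*cos(t1+t2) = -3.3852
y = L1*sin(t1) + L2*sin(t1+t2) = 3.7043
Distance to target:
d = sqrt((1.8 - -3.3852)^2 + (8.1 - 3.7043)^2)
= sqrt(26.8864 + 19.3218)
= 6.7977 m


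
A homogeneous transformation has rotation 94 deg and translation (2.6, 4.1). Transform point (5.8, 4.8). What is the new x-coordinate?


x' = cos(theta)*px - sin(theta)*py + tx
= -0.0698*5.8 - 0.9976*4.8 + 2.6
= -2.5929


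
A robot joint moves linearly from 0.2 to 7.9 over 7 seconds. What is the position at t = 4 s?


s = t/T = 4/7 = 0.5714
p(t) = p0 + (pf-p0)*s
= 0.2 + (7.9 - 0.2) * 0.5714
= 4.6


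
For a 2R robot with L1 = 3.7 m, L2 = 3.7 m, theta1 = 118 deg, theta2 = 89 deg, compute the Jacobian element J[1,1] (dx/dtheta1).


J[1,1] = -L1*sin(t1) - L2*sin(t1+t2)
= -3.7*sin(118) - 3.7*sin(207)
= -1.5871


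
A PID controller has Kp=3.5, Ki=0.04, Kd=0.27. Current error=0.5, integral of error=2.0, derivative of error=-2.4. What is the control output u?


u = Kp*e + Ki*int(e) + Kd*de/dt
= 3.5*0.5 + 0.04*2.0 + 0.27*(-2.4)
= 1.75 + 0.08 + -0.648
= 1.182


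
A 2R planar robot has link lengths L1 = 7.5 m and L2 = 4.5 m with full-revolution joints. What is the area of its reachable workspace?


r_max = L1 + L2 = 12.0 m
r_min = |L1 - L2| = 3.0 m
Area = pi*(r_max^2 - r_min^2)
= pi*(144.0 - 9.0)
= pi * 135.0
= 424.115 m^2


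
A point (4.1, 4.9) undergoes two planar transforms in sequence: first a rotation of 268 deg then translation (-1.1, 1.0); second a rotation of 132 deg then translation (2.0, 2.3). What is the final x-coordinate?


After transform 1:
x1 = cos(268)*4.1 - sin(268)*4.9 + -1.1 = 3.6539
y1 = sin(268)*4.1 + cos(268)*4.9 + 1.0 = -3.2685
After transform 2:
x2 = cos(132)*3.6539 - sin(132)*-3.2685 + 2.0
= 1.984


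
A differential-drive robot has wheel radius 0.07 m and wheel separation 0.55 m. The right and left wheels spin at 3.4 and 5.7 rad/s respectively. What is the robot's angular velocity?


vR = r*wR = 0.07*3.4 = 0.238 m/s
vL = r*wL = 0.07*5.7 = 0.399 m/s
v = (vR+vL)/2 = 0.3185 m/s
omega = (vR-vL)/L = -0.2927 rad/s
angular velocity = -0.2927 rad/s


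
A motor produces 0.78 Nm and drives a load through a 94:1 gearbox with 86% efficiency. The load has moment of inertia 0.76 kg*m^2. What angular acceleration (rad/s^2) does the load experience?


tau_out = tau_motor * N * eta
= 0.78 * 94 * 0.86 = 63.0552 Nm
alpha = tau_out / I = 63.0552 / 0.76
= 82.9674 rad/s^2


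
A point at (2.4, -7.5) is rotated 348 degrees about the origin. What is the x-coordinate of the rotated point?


x' = x*cos(theta) - y*sin(theta)
cos(348 deg) = 0.9781, sin(348 deg) = -0.2079
x' = 2.4 * 0.9781 - -7.5 * -0.2079
= 2.3476 - 1.5593
= 0.7882


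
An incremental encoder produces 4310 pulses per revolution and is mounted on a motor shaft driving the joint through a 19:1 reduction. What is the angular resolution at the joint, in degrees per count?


counts per rev = 4310
effective counts at joint = 4310 * 19 = 81890
resolution = 360 / 81890
= 0.0044 deg/count


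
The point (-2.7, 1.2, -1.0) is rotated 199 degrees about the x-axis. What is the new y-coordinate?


Rotation about x-axis: y' = y*cos(theta) - z*sin(theta)
= 1.2 * -0.9455 - -1.0 * -0.3256
= -1.4602


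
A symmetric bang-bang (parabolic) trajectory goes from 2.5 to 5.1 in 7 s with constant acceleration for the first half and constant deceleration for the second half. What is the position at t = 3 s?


Symmetric rest-to-rest: each phase covers (pf-p0)/2 in time T/2. 0.5*a*(T/2)^2 = (pf-p0)/2 => a = 4*(pf-p0)/T^2
a = 4*(5.1-2.5)/7^2 = 0.2122
t = 3 is in the acceleration phase (t <= T/2).
p = p0 + 0.5*a*t^2 = 2.5 + 0.5*0.2122*3^2
= 3.4551


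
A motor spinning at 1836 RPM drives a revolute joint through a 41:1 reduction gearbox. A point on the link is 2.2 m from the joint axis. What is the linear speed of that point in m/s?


omega_motor = 1836 * 2*pi/60 = 192.2655 rad/s
omega_joint = omega_motor / 41 = 4.6894 rad/s
v = omega_joint * r = 4.6894 * 2.2
= 10.3167 m/s


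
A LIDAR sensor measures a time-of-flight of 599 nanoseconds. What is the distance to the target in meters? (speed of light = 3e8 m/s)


tof = 599 ns = 5.99e-07 s
dist = c * tof / 2
= 3e8 * 5.99e-07 / 2
= 89.85 m


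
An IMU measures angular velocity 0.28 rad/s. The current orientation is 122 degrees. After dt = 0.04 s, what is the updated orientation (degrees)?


delta_theta = w * dt = 0.28 * 0.04 = 0.0112 rad
= 0.6417 deg
theta_new = 122 + 0.6417 = 122.6417 deg


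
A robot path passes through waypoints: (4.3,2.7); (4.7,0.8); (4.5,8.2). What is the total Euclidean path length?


Segment lengths:
  seg1 = sqrt((0.4)^2 + (-1.9)^2) = 1.9416
  seg2 = sqrt((-0.2)^2 + (7.4)^2) = 7.4027
Total = 9.3444


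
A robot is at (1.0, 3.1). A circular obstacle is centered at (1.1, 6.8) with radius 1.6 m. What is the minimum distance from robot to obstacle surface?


center_dist = sqrt((1.0-1.1)^2 + (3.1-6.8)^2)
= sqrt(0.01 + 13.69)
= 3.7014
min_dist = center_dist - radius = 3.7014 - 1.6 = 2.1014 m


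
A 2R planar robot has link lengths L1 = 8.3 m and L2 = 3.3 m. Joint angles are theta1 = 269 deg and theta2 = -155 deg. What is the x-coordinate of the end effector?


Convert angles to radians: theta1 = 4.6949, theta2 = -2.7053
x = L1*cos(theta1) + L2*cos(theta1+theta2)
x = -0.1449 + -1.3422
x = -1.4871


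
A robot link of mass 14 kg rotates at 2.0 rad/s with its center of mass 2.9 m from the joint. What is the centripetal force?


F = m * omega^2 * r
= 14 * 2.0^2 * 2.9
= 14 * 4.0 * 2.9
= 162.4 N


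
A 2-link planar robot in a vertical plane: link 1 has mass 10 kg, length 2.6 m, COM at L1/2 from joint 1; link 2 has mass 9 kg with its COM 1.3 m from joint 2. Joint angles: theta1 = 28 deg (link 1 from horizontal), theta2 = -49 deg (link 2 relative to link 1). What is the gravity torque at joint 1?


Horizontal distance from joint 1 to link-1 COM:
  x_c1 = (L1/2)*cos(t1) = 1.3 * 0.8829 = 1.1478 m
Horizontal distance from joint 1 to link-2 COM:
  x_c2 = L1*cos(t1) + Lc2*cos(t1+t2)
       = 2.6*0.8829 + 1.3*0.9336 = 3.5093 m
tau1 = m1*g*x_c1 + m2*g*x_c2
     = 10*9.81*1.1478 + 9*9.81*3.5093
     = 112.6023 + 309.8377
     = 422.44 Nm


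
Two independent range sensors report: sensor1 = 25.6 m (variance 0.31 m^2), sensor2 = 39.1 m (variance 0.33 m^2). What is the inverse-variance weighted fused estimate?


w1 = (1/var1) / (1/var1 + 1/var2)
   = 3.2258 / (3.2258 + 3.0303) = 0.5156
w2 = 1 - w1 = 0.4844
fused = w1*s1 + w2*s2 = 13.2 + 18.9391
= 32.1391 m


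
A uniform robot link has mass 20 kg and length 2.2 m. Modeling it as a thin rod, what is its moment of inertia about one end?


I = (1/3) * m * L^2
= (1/3) * 20 * 2.2^2
= 0.333333 * 20 * 4.84
= 32.2667 kg*m^2


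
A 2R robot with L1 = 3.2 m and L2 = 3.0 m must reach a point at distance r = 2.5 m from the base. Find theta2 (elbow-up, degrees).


cos(theta2) = (r^2 - L1^2 - L2^2) / (2*L1*L2)
cos(theta2) = (6.25 - 10.24 - 9.0) / 19.2
cos(theta2) = -0.676562
theta2 = 132.5756 degrees


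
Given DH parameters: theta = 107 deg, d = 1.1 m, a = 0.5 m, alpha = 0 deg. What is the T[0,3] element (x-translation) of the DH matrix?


T[0,3] = a * cos(theta)
= 0.5 * cos(107 deg)
= 0.5 * -0.2924
= -0.1462


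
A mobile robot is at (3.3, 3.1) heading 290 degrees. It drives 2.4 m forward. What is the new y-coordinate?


y_new = y0 + d*sin(theta)
= 3.1 + 2.4*sin(290)
= 3.1 + -2.2553
= 0.8447


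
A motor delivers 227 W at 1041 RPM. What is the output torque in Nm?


omega = 1041 * 2*pi/60 = 109.0133 rad/s
tau = P / omega = 227 / 109.0133
= 2.0823 Nm


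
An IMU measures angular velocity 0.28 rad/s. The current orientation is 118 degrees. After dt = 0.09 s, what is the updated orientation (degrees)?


delta_theta = w * dt = 0.28 * 0.09 = 0.0252 rad
= 1.4439 deg
theta_new = 118 + 1.4439 = 119.4439 deg


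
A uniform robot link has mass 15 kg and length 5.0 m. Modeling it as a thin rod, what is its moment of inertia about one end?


I = (1/3) * m * L^2
= (1/3) * 15 * 5.0^2
= 0.333333 * 15 * 25.0
= 125.0 kg*m^2


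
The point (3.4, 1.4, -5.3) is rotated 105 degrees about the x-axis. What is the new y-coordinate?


Rotation about x-axis: y' = y*cos(theta) - z*sin(theta)
= 1.4 * -0.2588 - -5.3 * 0.9659
= 4.7571


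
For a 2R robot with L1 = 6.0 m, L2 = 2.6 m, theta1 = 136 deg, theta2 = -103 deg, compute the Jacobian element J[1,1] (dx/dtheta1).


J[1,1] = -L1*sin(t1) - L2*sin(t1+t2)
= -6.0*sin(136) - 2.6*sin(33)
= -5.584


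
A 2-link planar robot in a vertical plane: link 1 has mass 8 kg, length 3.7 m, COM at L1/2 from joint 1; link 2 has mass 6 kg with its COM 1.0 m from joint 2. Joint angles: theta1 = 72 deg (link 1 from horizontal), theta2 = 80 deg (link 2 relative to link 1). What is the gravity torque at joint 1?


Horizontal distance from joint 1 to link-1 COM:
  x_c1 = (L1/2)*cos(t1) = 1.85 * 0.309 = 0.5717 m
Horizontal distance from joint 1 to link-2 COM:
  x_c2 = L1*cos(t1) + Lc2*cos(t1+t2)
       = 3.7*0.309 + 1.0*-0.8829 = 0.2604 m
tau1 = m1*g*x_c1 + m2*g*x_c2
     = 8*9.81*0.5717 + 6*9.81*0.2604
     = 44.8656 + 15.328
     = 60.1936 Nm


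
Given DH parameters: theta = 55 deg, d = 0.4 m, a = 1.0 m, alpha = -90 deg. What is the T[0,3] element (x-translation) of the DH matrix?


T[0,3] = a * cos(theta)
= 1.0 * cos(55 deg)
= 1.0 * 0.5736
= 0.5736


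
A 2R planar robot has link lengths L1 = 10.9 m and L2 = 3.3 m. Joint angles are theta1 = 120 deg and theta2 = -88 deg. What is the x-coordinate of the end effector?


Convert angles to radians: theta1 = 2.0944, theta2 = -1.5359
x = L1*cos(theta1) + L2*cos(theta1+theta2)
x = -5.45 + 2.7986
x = -2.6514


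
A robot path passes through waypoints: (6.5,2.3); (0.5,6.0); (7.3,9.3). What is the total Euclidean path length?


Segment lengths:
  seg1 = sqrt((-6.0)^2 + (3.7)^2) = 7.0491
  seg2 = sqrt((6.8)^2 + (3.3)^2) = 7.5584
Total = 14.6076


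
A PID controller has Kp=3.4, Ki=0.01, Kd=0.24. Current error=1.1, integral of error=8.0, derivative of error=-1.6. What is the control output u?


u = Kp*e + Ki*int(e) + Kd*de/dt
= 3.4*1.1 + 0.01*8.0 + 0.24*(-1.6)
= 3.74 + 0.08 + -0.384
= 3.436


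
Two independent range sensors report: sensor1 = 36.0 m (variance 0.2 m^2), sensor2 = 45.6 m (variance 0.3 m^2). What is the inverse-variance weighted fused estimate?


w1 = (1/var1) / (1/var1 + 1/var2)
   = 5.0 / (5.0 + 3.3333) = 0.6
w2 = 1 - w1 = 0.4
fused = w1*s1 + w2*s2 = 21.6 + 18.24
= 39.84 m


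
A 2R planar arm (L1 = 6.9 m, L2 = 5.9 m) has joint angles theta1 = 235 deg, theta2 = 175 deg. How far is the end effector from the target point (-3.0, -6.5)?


End effector via forward kinematics:
x = L1*cos(t1) + L2*cos(t1+t2) = -0.1652
y = L1*sin(t1) + L2*sin(t1+t2) = -1.1325
Distance to target:
d = sqrt((-3.0 - -0.1652)^2 + (-6.5 - -1.1325)^2)
= sqrt(8.0359 + 28.8102)
= 6.0701 m


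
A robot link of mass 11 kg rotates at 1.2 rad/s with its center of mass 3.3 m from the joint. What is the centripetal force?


F = m * omega^2 * r
= 11 * 1.2^2 * 3.3
= 11 * 1.44 * 3.3
= 52.272 N


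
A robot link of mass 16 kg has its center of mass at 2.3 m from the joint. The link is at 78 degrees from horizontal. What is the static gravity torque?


tau = m*g*L*cos(angle)
= 16 * 9.81 * 2.3 * cos(78 deg)
= 16 * 9.81 * 2.3 * 0.2079
= 75.0578 Nm


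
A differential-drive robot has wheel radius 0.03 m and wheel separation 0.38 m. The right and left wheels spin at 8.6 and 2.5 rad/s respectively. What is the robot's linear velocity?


vR = r*wR = 0.03*8.6 = 0.258 m/s
vL = r*wL = 0.03*2.5 = 0.075 m/s
v = (vR+vL)/2 = 0.1665 m/s
omega = (vR-vL)/L = 0.4816 rad/s
linear velocity = 0.1665 m/s


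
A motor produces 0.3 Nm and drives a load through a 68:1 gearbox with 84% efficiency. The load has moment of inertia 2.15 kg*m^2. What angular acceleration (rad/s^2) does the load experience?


tau_out = tau_motor * N * eta
= 0.3 * 68 * 0.84 = 17.136 Nm
alpha = tau_out / I = 17.136 / 2.15
= 7.9702 rad/s^2


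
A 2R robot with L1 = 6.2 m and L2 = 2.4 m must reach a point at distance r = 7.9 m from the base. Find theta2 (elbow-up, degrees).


cos(theta2) = (r^2 - L1^2 - L2^2) / (2*L1*L2)
cos(theta2) = (62.41 - 38.44 - 5.76) / 29.76
cos(theta2) = 0.611895
theta2 = 52.2733 degrees


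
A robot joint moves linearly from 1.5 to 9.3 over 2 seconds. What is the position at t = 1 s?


s = t/T = 1/2 = 0.5
p(t) = p0 + (pf-p0)*s
= 1.5 + (9.3 - 1.5) * 0.5
= 5.4


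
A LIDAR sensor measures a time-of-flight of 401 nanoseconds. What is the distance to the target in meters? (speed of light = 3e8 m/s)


tof = 401 ns = 4.01e-07 s
dist = c * tof / 2
= 3e8 * 4.01e-07 / 2
= 60.15 m


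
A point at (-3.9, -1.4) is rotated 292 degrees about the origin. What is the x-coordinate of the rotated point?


x' = x*cos(theta) - y*sin(theta)
cos(292 deg) = 0.3746, sin(292 deg) = -0.9272
x' = -3.9 * 0.3746 - -1.4 * -0.9272
= -1.461 - 1.2981
= -2.759


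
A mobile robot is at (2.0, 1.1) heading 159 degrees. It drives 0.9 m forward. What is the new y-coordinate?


y_new = y0 + d*sin(theta)
= 1.1 + 0.9*sin(159)
= 1.1 + 0.3225
= 1.4225


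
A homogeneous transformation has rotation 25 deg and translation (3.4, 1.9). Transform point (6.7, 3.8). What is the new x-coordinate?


x' = cos(theta)*px - sin(theta)*py + tx
= 0.9063*6.7 - 0.4226*3.8 + 3.4
= 7.8663


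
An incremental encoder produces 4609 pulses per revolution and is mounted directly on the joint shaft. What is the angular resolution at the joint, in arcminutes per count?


counts per rev = 4609
resolution = 360*60 / 4609
= 4.6865 arcmin/count


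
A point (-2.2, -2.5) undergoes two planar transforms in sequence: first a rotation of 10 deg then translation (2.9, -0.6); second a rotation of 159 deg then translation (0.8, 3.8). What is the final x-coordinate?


After transform 1:
x1 = cos(10)*-2.2 - sin(10)*-2.5 + 2.9 = 1.1675
y1 = sin(10)*-2.2 + cos(10)*-2.5 + -0.6 = -3.444
After transform 2:
x2 = cos(159)*1.1675 - sin(159)*-3.444 + 0.8
= 0.9442


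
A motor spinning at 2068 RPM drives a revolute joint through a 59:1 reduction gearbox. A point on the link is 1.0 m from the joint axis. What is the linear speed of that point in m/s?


omega_motor = 2068 * 2*pi/60 = 216.5605 rad/s
omega_joint = omega_motor / 59 = 3.6705 rad/s
v = omega_joint * r = 3.6705 * 1.0
= 3.6705 m/s


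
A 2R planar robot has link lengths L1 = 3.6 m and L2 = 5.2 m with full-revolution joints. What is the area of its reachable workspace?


r_max = L1 + L2 = 8.8 m
r_min = |L1 - L2| = 1.6 m
Area = pi*(r_max^2 - r_min^2)
= pi*(77.44 - 2.56)
= pi * 74.88
= 235.2425 m^2


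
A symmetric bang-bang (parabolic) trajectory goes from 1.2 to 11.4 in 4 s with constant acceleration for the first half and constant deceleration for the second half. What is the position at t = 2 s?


Symmetric rest-to-rest: each phase covers (pf-p0)/2 in time T/2. 0.5*a*(T/2)^2 = (pf-p0)/2 => a = 4*(pf-p0)/T^2
a = 4*(11.4-1.2)/4^2 = 2.55
t = 2 is in the acceleration phase (t <= T/2).
p = p0 + 0.5*a*t^2 = 1.2 + 0.5*2.55*2^2
= 6.3


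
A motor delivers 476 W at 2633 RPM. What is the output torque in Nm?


omega = 2633 * 2*pi/60 = 275.7271 rad/s
tau = P / omega = 476 / 275.7271
= 1.7263 Nm


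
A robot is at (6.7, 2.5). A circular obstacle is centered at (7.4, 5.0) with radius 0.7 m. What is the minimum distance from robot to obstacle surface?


center_dist = sqrt((6.7-7.4)^2 + (2.5-5.0)^2)
= sqrt(0.49 + 6.25)
= 2.5962
min_dist = center_dist - radius = 2.5962 - 0.7 = 1.8962 m


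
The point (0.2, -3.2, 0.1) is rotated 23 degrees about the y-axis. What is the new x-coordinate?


Rotation about y-axis: x' = x*cos(theta) + z*sin(theta)
= 0.2 * 0.9205 + 0.1 * 0.3907
= 0.2232


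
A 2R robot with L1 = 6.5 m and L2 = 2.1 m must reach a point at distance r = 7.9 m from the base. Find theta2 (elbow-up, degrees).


cos(theta2) = (r^2 - L1^2 - L2^2) / (2*L1*L2)
cos(theta2) = (62.41 - 42.25 - 4.41) / 27.3
cos(theta2) = 0.576923
theta2 = 54.7656 degrees


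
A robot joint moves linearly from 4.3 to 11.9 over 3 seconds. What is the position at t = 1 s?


s = t/T = 1/3 = 0.3333
p(t) = p0 + (pf-p0)*s
= 4.3 + (11.9 - 4.3) * 0.3333
= 6.8333


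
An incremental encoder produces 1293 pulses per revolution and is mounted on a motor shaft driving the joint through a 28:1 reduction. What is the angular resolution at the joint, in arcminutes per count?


counts per rev = 1293
effective counts at joint = 1293 * 28 = 36204
resolution = 360*60 / 36204
= 0.5966 arcmin/count


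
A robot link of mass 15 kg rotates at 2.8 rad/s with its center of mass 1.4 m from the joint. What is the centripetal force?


F = m * omega^2 * r
= 15 * 2.8^2 * 1.4
= 15 * 7.84 * 1.4
= 164.64 N


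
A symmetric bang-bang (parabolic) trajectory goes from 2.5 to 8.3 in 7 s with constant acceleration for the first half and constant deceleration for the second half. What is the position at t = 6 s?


Symmetric rest-to-rest: each phase covers (pf-p0)/2 in time T/2. 0.5*a*(T/2)^2 = (pf-p0)/2 => a = 4*(pf-p0)/T^2
a = 4*(8.3-2.5)/7^2 = 0.4735
t = 6 is in the deceleration phase (t > T/2).
p = pf - 0.5*a*(T-t)^2 = 8.3 - 0.5*0.4735*1^2
= 8.0633


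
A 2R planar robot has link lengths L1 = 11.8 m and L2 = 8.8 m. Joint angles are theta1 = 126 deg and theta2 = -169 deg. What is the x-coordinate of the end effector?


Convert angles to radians: theta1 = 2.1991, theta2 = -2.9496
x = L1*cos(theta1) + L2*cos(theta1+theta2)
x = -6.9359 + 6.4359
x = -0.5


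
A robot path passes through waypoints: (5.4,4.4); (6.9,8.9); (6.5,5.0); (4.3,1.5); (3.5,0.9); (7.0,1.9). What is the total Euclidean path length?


Segment lengths:
  seg1 = sqrt((1.5)^2 + (4.5)^2) = 4.7434
  seg2 = sqrt((-0.4)^2 + (-3.9)^2) = 3.9205
  seg3 = sqrt((-2.2)^2 + (-3.5)^2) = 4.134
  seg4 = sqrt((-0.8)^2 + (-0.6)^2) = 1.0
  seg5 = sqrt((3.5)^2 + (1.0)^2) = 3.6401
Total = 17.4379


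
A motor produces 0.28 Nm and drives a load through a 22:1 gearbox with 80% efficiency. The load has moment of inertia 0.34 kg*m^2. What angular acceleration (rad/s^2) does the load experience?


tau_out = tau_motor * N * eta
= 0.28 * 22 * 0.8 = 4.928 Nm
alpha = tau_out / I = 4.928 / 0.34
= 14.4941 rad/s^2


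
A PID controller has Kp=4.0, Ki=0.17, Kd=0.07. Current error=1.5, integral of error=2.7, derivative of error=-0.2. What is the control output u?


u = Kp*e + Ki*int(e) + Kd*de/dt
= 4.0*1.5 + 0.17*2.7 + 0.07*(-0.2)
= 6.0 + 0.459 + -0.014
= 6.445


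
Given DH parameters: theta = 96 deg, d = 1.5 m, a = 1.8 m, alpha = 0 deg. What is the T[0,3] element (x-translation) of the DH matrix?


T[0,3] = a * cos(theta)
= 1.8 * cos(96 deg)
= 1.8 * -0.1045
= -0.1882


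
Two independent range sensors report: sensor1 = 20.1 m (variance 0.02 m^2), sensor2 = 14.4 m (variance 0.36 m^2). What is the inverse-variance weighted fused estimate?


w1 = (1/var1) / (1/var1 + 1/var2)
   = 50.0 / (50.0 + 2.7778) = 0.9474
w2 = 1 - w1 = 0.0526
fused = w1*s1 + w2*s2 = 19.0421 + 0.7579
= 19.8 m


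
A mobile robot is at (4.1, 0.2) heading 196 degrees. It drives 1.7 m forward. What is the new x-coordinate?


x_new = x0 + d*cos(theta)
= 4.1 + 1.7*cos(196)
= 4.1 + -1.6341
= 2.4659


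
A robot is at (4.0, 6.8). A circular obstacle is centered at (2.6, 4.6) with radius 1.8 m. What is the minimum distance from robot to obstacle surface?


center_dist = sqrt((4.0-2.6)^2 + (6.8-4.6)^2)
= sqrt(1.96 + 4.84)
= 2.6077
min_dist = center_dist - radius = 2.6077 - 1.8 = 0.8077 m


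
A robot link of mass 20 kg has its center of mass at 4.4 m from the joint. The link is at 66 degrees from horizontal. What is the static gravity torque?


tau = m*g*L*cos(angle)
= 20 * 9.81 * 4.4 * cos(66 deg)
= 20 * 9.81 * 4.4 * 0.4067
= 351.1276 Nm


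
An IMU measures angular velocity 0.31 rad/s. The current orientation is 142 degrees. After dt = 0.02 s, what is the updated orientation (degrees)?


delta_theta = w * dt = 0.31 * 0.02 = 0.0062 rad
= 0.3552 deg
theta_new = 142 + 0.3552 = 142.3552 deg


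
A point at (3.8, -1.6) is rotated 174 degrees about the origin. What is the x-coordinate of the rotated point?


x' = x*cos(theta) - y*sin(theta)
cos(174 deg) = -0.9945, sin(174 deg) = 0.1045
x' = 3.8 * -0.9945 - -1.6 * 0.1045
= -3.7792 - -0.1672
= -3.6119
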